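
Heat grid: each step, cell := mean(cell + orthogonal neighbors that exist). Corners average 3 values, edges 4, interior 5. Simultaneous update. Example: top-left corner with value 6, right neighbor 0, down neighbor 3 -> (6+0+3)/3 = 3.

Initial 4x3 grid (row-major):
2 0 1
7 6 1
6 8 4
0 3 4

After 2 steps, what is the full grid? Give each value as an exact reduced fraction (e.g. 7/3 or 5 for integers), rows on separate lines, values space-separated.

After step 1:
  3 9/4 2/3
  21/4 22/5 3
  21/4 27/5 17/4
  3 15/4 11/3
After step 2:
  7/2 619/240 71/36
  179/40 203/50 739/240
  189/40 461/100 979/240
  4 949/240 35/9

Answer: 7/2 619/240 71/36
179/40 203/50 739/240
189/40 461/100 979/240
4 949/240 35/9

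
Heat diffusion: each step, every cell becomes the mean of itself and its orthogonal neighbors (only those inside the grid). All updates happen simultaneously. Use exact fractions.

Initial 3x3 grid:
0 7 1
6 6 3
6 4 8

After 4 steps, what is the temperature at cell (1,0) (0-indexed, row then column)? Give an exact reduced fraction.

Answer: 2055509/432000

Derivation:
Step 1: cell (1,0) = 9/2
Step 2: cell (1,0) = 581/120
Step 3: cell (1,0) = 34147/7200
Step 4: cell (1,0) = 2055509/432000
Full grid after step 4:
  144151/32400 632503/144000 35219/8100
  2055509/432000 844433/180000 2009759/432000
  325127/64800 1085567/216000 106459/21600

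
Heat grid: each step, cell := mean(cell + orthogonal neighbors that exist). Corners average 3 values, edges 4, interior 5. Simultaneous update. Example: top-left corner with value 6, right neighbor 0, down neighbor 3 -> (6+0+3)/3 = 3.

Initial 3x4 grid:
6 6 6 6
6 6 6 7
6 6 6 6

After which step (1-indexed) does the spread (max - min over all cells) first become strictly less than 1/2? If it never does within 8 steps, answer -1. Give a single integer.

Step 1: max=19/3, min=6, spread=1/3
  -> spread < 1/2 first at step 1
Step 2: max=1507/240, min=6, spread=67/240
Step 3: max=13397/2160, min=6, spread=437/2160
Step 4: max=5341531/864000, min=6009/1000, spread=29951/172800
Step 5: max=47871821/7776000, min=20329/3375, spread=206761/1555200
Step 6: max=19118595571/3110400000, min=32565671/5400000, spread=14430763/124416000
Step 7: max=1144851741689/186624000000, min=2609652727/432000000, spread=139854109/1492992000
Step 8: max=68607111890251/11197440000000, min=235131228977/38880000000, spread=7114543559/89579520000

Answer: 1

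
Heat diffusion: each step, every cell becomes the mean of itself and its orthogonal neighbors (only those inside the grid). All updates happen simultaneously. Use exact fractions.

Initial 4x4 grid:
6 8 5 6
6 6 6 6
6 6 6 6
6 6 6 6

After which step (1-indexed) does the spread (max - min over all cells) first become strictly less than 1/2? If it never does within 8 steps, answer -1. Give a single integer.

Answer: 3

Derivation:
Step 1: max=20/3, min=17/3, spread=1
Step 2: max=767/120, min=88/15, spread=21/40
Step 3: max=6827/1080, min=6419/1080, spread=17/45
  -> spread < 1/2 first at step 3
Step 4: max=201761/32400, min=40301/6750, spread=41581/162000
Step 5: max=6032639/972000, min=323239/54000, spread=214337/972000
Step 6: max=179897387/29160000, min=647281/108000, spread=5131517/29160000
Step 7: max=5381544527/874800000, min=14587757/2430000, spread=129952007/874800000
Step 8: max=160954897511/26244000000, min=8760233873/1458000000, spread=3270687797/26244000000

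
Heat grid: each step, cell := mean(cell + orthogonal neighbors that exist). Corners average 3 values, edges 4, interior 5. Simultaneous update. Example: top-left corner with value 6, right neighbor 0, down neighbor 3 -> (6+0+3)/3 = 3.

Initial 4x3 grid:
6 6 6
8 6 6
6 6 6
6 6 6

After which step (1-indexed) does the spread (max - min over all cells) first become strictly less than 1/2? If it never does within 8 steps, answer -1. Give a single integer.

Step 1: max=20/3, min=6, spread=2/3
Step 2: max=391/60, min=6, spread=31/60
Step 3: max=3451/540, min=6, spread=211/540
  -> spread < 1/2 first at step 3
Step 4: max=340897/54000, min=5447/900, spread=14077/54000
Step 5: max=3056407/486000, min=327683/54000, spread=5363/24300
Step 6: max=91220809/14580000, min=182869/30000, spread=93859/583200
Step 7: max=5459074481/874800000, min=296936467/48600000, spread=4568723/34992000
Step 8: max=326708435629/52488000000, min=8929618889/1458000000, spread=8387449/83980800

Answer: 3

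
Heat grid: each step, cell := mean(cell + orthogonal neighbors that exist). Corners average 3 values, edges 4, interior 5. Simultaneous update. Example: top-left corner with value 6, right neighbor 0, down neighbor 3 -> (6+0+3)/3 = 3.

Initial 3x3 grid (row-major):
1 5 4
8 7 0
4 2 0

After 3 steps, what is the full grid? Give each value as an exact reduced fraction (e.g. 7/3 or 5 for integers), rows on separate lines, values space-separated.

Answer: 9649/2160 57533/14400 607/180
7901/1800 7457/2000 43883/14400
8809/2160 49333/14400 1471/540

Derivation:
After step 1:
  14/3 17/4 3
  5 22/5 11/4
  14/3 13/4 2/3
After step 2:
  167/36 979/240 10/3
  281/60 393/100 649/240
  155/36 779/240 20/9
After step 3:
  9649/2160 57533/14400 607/180
  7901/1800 7457/2000 43883/14400
  8809/2160 49333/14400 1471/540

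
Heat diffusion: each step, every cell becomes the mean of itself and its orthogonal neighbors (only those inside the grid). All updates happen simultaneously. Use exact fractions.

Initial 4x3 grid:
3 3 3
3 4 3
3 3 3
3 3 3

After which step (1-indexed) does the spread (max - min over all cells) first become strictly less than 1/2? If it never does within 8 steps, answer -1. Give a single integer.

Answer: 1

Derivation:
Step 1: max=13/4, min=3, spread=1/4
  -> spread < 1/2 first at step 1
Step 2: max=323/100, min=3, spread=23/100
Step 3: max=15211/4800, min=1213/400, spread=131/960
Step 4: max=136151/43200, min=21991/7200, spread=841/8640
Step 5: max=54382051/17280000, min=4413373/1440000, spread=56863/691200
Step 6: max=488094341/155520000, min=39869543/12960000, spread=386393/6220800
Step 7: max=195017723131/62208000000, min=15972358813/5184000000, spread=26795339/497664000
Step 8: max=11681255714129/3732480000000, min=960206149667/311040000000, spread=254051069/5971968000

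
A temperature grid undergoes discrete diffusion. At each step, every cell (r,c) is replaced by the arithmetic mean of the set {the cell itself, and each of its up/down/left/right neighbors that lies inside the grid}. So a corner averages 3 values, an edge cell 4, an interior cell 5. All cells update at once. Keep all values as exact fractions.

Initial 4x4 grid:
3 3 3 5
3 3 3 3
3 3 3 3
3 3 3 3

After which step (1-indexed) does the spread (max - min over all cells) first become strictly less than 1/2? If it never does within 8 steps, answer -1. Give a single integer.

Step 1: max=11/3, min=3, spread=2/3
Step 2: max=32/9, min=3, spread=5/9
Step 3: max=365/108, min=3, spread=41/108
  -> spread < 1/2 first at step 3
Step 4: max=10763/3240, min=3, spread=1043/3240
Step 5: max=317153/97200, min=3, spread=25553/97200
Step 6: max=9419459/2916000, min=27079/9000, spread=645863/2916000
Step 7: max=280081691/87480000, min=180971/60000, spread=16225973/87480000
Step 8: max=8350677983/2624400000, min=81701/27000, spread=409340783/2624400000

Answer: 3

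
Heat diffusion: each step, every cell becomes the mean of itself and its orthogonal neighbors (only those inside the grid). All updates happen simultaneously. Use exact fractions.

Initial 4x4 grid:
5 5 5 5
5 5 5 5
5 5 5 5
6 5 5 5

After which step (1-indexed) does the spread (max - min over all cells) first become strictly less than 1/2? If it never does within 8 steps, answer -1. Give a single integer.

Answer: 1

Derivation:
Step 1: max=16/3, min=5, spread=1/3
  -> spread < 1/2 first at step 1
Step 2: max=95/18, min=5, spread=5/18
Step 3: max=1121/216, min=5, spread=41/216
Step 4: max=33443/6480, min=5, spread=1043/6480
Step 5: max=997553/194400, min=5, spread=25553/194400
Step 6: max=29831459/5832000, min=90079/18000, spread=645863/5832000
Step 7: max=892441691/174960000, min=600971/120000, spread=16225973/174960000
Step 8: max=26721477983/5248800000, min=270701/54000, spread=409340783/5248800000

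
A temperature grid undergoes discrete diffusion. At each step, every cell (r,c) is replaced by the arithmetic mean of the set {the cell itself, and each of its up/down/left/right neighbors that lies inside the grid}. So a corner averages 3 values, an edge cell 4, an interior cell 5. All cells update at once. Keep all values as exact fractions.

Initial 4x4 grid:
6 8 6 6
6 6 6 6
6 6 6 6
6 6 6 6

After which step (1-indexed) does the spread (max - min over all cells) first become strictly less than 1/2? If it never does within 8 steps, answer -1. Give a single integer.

Answer: 3

Derivation:
Step 1: max=20/3, min=6, spread=2/3
Step 2: max=391/60, min=6, spread=31/60
Step 3: max=3451/540, min=6, spread=211/540
  -> spread < 1/2 first at step 3
Step 4: max=340843/54000, min=6, spread=16843/54000
Step 5: max=3054643/486000, min=27079/4500, spread=130111/486000
Step 6: max=91122367/14580000, min=1627159/270000, spread=3255781/14580000
Step 7: max=2724753691/437400000, min=1631107/270000, spread=82360351/437400000
Step 8: max=81483316891/13122000000, min=294106441/48600000, spread=2074577821/13122000000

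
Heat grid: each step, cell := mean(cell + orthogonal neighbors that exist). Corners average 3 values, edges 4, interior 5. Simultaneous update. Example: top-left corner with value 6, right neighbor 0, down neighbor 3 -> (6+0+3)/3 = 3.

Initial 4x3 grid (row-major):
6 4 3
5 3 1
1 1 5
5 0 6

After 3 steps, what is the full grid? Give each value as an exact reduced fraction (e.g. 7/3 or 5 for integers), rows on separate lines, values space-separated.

After step 1:
  5 4 8/3
  15/4 14/5 3
  3 2 13/4
  2 3 11/3
After step 2:
  17/4 217/60 29/9
  291/80 311/100 703/240
  43/16 281/100 143/48
  8/3 8/3 119/36
After step 3:
  2761/720 12779/3600 7033/2160
  2737/800 4831/1500 22033/7200
  7081/2400 1069/375 21643/7200
  385/144 644/225 1289/432

Answer: 2761/720 12779/3600 7033/2160
2737/800 4831/1500 22033/7200
7081/2400 1069/375 21643/7200
385/144 644/225 1289/432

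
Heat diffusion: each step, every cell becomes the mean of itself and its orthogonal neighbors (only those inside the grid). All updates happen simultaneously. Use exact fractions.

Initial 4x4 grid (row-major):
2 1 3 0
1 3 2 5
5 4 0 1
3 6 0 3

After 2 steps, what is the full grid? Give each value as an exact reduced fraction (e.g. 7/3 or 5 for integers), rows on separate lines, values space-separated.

Answer: 19/9 437/240 541/240 37/18
143/60 67/25 97/50 571/240
107/30 137/50 121/50 419/240
67/18 413/120 247/120 35/18

Derivation:
After step 1:
  4/3 9/4 3/2 8/3
  11/4 11/5 13/5 2
  13/4 18/5 7/5 9/4
  14/3 13/4 9/4 4/3
After step 2:
  19/9 437/240 541/240 37/18
  143/60 67/25 97/50 571/240
  107/30 137/50 121/50 419/240
  67/18 413/120 247/120 35/18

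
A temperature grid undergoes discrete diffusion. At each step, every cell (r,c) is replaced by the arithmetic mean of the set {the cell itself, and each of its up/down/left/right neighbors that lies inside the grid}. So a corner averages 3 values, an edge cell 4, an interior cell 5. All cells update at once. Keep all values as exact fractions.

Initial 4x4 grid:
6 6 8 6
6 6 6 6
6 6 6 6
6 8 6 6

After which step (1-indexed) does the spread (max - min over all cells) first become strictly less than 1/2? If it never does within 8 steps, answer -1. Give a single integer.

Answer: 3

Derivation:
Step 1: max=20/3, min=6, spread=2/3
Step 2: max=391/60, min=6, spread=31/60
Step 3: max=3451/540, min=221/36, spread=34/135
  -> spread < 1/2 first at step 3
Step 4: max=68363/10800, min=13891/2250, spread=8431/54000
Step 5: max=122527/19440, min=1005133/162000, spread=2986/30375
Step 6: max=91508953/14580000, min=504259/81000, spread=742333/14580000
Step 7: max=2742747031/437400000, min=181703801/29160000, spread=268594/6834375
Step 8: max=82160055961/13122000000, min=27292334899/4374000000, spread=2211338/102515625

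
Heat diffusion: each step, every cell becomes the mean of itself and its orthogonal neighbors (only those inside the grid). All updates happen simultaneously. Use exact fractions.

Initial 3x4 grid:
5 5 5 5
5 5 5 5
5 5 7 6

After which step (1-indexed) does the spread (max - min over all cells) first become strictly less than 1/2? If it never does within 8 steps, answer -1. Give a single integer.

Answer: 4

Derivation:
Step 1: max=6, min=5, spread=1
Step 2: max=17/3, min=5, spread=2/3
Step 3: max=2009/360, min=5, spread=209/360
Step 4: max=236471/43200, min=4547/900, spread=3643/8640
  -> spread < 1/2 first at step 4
Step 5: max=14057419/2592000, min=548551/108000, spread=178439/518400
Step 6: max=836168981/155520000, min=3681841/720000, spread=1635653/6220800
Step 7: max=49900576279/9331200000, min=998555023/194400000, spread=78797407/373248000
Step 8: max=2980464951461/559872000000, min=30080376941/5832000000, spread=741990121/4478976000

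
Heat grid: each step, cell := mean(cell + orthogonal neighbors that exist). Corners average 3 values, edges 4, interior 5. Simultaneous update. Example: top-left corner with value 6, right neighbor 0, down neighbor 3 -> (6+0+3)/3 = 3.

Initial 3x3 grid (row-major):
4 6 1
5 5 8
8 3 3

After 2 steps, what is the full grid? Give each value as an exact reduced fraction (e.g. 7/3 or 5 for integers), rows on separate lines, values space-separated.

Answer: 29/6 97/20 53/12
637/120 239/50 1159/240
187/36 403/80 41/9

Derivation:
After step 1:
  5 4 5
  11/2 27/5 17/4
  16/3 19/4 14/3
After step 2:
  29/6 97/20 53/12
  637/120 239/50 1159/240
  187/36 403/80 41/9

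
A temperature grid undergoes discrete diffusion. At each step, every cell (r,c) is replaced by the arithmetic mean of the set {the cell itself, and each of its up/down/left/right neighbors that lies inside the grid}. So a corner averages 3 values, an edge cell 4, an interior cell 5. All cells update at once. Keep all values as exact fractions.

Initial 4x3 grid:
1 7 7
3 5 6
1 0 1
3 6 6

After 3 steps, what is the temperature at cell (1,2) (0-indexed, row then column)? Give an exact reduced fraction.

Answer: 15959/3600

Derivation:
Step 1: cell (1,2) = 19/4
Step 2: cell (1,2) = 283/60
Step 3: cell (1,2) = 15959/3600
Full grid after step 3:
  8377/2160 16099/3600 2713/540
  23593/7200 23459/6000 15959/3600
  20933/7200 5011/1500 3451/900
  1619/540 48011/14400 7931/2160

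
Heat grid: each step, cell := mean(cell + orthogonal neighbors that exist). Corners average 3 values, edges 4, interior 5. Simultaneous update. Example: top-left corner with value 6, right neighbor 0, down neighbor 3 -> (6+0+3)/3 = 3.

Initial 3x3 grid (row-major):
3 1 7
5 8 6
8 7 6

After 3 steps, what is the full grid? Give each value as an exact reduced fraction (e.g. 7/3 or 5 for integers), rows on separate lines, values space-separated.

After step 1:
  3 19/4 14/3
  6 27/5 27/4
  20/3 29/4 19/3
After step 2:
  55/12 1069/240 97/18
  79/15 603/100 463/80
  239/36 513/80 61/9
After step 3:
  3433/720 73643/14400 5627/1080
  20267/3600 33541/6000 28781/4800
  13189/2160 31031/4800 854/135

Answer: 3433/720 73643/14400 5627/1080
20267/3600 33541/6000 28781/4800
13189/2160 31031/4800 854/135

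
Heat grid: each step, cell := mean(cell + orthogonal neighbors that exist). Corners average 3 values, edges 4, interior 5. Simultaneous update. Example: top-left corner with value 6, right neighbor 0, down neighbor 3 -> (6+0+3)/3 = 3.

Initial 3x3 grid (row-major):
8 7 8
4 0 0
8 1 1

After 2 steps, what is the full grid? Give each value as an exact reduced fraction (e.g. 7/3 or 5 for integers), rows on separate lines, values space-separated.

After step 1:
  19/3 23/4 5
  5 12/5 9/4
  13/3 5/2 2/3
After step 2:
  205/36 1169/240 13/3
  271/60 179/50 619/240
  71/18 99/40 65/36

Answer: 205/36 1169/240 13/3
271/60 179/50 619/240
71/18 99/40 65/36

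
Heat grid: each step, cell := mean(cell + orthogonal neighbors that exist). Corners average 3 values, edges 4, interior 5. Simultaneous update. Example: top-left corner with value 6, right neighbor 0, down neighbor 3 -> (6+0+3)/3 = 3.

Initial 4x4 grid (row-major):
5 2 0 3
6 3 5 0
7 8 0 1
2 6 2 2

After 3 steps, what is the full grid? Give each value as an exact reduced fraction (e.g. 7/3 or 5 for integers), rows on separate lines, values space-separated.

Answer: 2267/540 5963/1800 511/200 313/180
8123/1800 5951/1500 1253/500 1223/600
2989/600 2037/500 899/300 3409/1800
869/180 843/200 5119/1800 1183/540

Derivation:
After step 1:
  13/3 5/2 5/2 1
  21/4 24/5 8/5 9/4
  23/4 24/5 16/5 3/4
  5 9/2 5/2 5/3
After step 2:
  145/36 53/15 19/10 23/12
  151/30 379/100 287/100 7/5
  26/5 461/100 257/100 59/30
  61/12 21/5 89/30 59/36
After step 3:
  2267/540 5963/1800 511/200 313/180
  8123/1800 5951/1500 1253/500 1223/600
  2989/600 2037/500 899/300 3409/1800
  869/180 843/200 5119/1800 1183/540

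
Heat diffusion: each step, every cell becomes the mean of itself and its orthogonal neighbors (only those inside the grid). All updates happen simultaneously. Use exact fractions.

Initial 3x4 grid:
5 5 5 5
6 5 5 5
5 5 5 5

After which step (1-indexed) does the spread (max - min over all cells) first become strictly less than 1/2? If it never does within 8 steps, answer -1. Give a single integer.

Step 1: max=16/3, min=5, spread=1/3
  -> spread < 1/2 first at step 1
Step 2: max=1267/240, min=5, spread=67/240
Step 3: max=11237/2160, min=5, spread=437/2160
Step 4: max=4477531/864000, min=5009/1000, spread=29951/172800
Step 5: max=40095821/7776000, min=16954/3375, spread=206761/1555200
Step 6: max=16008195571/3110400000, min=27165671/5400000, spread=14430763/124416000
Step 7: max=958227741689/186624000000, min=2177652727/432000000, spread=139854109/1492992000
Step 8: max=57409671890251/11197440000000, min=196251228977/38880000000, spread=7114543559/89579520000

Answer: 1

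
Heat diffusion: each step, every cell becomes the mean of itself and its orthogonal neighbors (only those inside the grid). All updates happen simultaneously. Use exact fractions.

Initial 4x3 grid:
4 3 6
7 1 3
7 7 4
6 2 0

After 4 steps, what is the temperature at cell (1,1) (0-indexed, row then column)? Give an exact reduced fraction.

Step 1: cell (1,1) = 21/5
Step 2: cell (1,1) = 403/100
Step 3: cell (1,1) = 1612/375
Step 4: cell (1,1) = 749389/180000
Full grid after step 4:
  284479/64800 1800491/432000 27781/7200
  124361/27000 749389/180000 4364/1125
  83099/18000 508901/120000 33487/9000
  198551/43200 391873/96000 160651/43200

Answer: 749389/180000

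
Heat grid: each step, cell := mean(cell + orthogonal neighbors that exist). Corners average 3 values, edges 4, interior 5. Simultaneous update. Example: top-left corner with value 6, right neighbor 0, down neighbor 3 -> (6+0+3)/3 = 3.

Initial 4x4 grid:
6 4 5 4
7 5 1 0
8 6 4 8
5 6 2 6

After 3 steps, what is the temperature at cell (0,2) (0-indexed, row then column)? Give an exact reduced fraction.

Step 1: cell (0,2) = 7/2
Step 2: cell (0,2) = 29/8
Step 3: cell (0,2) = 4583/1200
Full grid after step 3:
  5843/1080 17117/3600 4583/1200 55/16
  10261/1800 14621/3000 8061/2000 8831/2400
  10409/1800 6283/1200 6689/1500 6097/1440
  12593/2160 37931/7200 6919/1440 2483/540

Answer: 4583/1200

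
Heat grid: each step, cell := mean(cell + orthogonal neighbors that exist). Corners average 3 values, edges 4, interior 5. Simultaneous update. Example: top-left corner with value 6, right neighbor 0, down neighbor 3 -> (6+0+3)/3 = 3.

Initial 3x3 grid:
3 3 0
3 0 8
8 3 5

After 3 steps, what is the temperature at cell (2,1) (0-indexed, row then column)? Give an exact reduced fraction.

Step 1: cell (2,1) = 4
Step 2: cell (2,1) = 87/20
Step 3: cell (2,1) = 1573/400
Full grid after step 3:
  46/15 20689/7200 6919/2160
  24289/7200 21511/6000 5617/1600
  4337/1080 1573/400 8969/2160

Answer: 1573/400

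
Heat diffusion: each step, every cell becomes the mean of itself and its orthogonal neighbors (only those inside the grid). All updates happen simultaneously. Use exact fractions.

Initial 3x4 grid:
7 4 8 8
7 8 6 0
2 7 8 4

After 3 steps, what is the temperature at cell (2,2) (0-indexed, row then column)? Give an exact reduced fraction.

Step 1: cell (2,2) = 25/4
Step 2: cell (2,2) = 45/8
Step 3: cell (2,2) = 2253/400
Full grid after step 3:
  4463/720 15053/2400 43079/7200 2383/432
  5473/900 36737/6000 34727/6000 38249/7200
  6427/1080 10721/1800 2253/400 31/6

Answer: 2253/400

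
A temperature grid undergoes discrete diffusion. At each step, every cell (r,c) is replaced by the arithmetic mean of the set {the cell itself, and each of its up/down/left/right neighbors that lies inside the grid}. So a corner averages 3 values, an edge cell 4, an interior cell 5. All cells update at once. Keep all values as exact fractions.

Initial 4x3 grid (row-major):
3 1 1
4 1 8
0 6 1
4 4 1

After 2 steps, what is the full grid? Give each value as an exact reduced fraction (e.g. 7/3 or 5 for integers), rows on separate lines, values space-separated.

After step 1:
  8/3 3/2 10/3
  2 4 11/4
  7/2 12/5 4
  8/3 15/4 2
After step 2:
  37/18 23/8 91/36
  73/24 253/100 169/48
  317/120 353/100 223/80
  119/36 649/240 13/4

Answer: 37/18 23/8 91/36
73/24 253/100 169/48
317/120 353/100 223/80
119/36 649/240 13/4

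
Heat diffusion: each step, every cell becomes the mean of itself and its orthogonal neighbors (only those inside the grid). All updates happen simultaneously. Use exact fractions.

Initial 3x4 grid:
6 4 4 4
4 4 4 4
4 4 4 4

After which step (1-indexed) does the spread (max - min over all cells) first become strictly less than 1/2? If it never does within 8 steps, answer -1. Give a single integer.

Step 1: max=14/3, min=4, spread=2/3
Step 2: max=41/9, min=4, spread=5/9
Step 3: max=473/108, min=4, spread=41/108
  -> spread < 1/2 first at step 3
Step 4: max=56057/12960, min=4, spread=4217/12960
Step 5: max=3319549/777600, min=14479/3600, spread=38417/155520
Step 6: max=197824211/46656000, min=290597/72000, spread=1903471/9331200
Step 7: max=11798429089/2799360000, min=8755759/2160000, spread=18038617/111974400
Step 8: max=705114582851/167961600000, min=790526759/194400000, spread=883978523/6718464000

Answer: 3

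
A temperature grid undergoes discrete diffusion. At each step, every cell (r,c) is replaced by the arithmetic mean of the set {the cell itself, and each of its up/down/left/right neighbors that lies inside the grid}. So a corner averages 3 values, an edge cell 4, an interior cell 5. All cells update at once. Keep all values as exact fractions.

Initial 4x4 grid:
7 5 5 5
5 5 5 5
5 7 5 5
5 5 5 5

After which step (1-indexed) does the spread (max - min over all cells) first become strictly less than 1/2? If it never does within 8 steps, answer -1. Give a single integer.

Answer: 3

Derivation:
Step 1: max=17/3, min=5, spread=2/3
Step 2: max=50/9, min=5, spread=5/9
Step 3: max=5927/1080, min=121/24, spread=241/540
  -> spread < 1/2 first at step 3
Step 4: max=175949/32400, min=30499/6000, spread=3517/10125
Step 5: max=5251079/972000, min=184291/36000, spread=137611/486000
Step 6: max=31324573/5832000, min=370021/72000, spread=169109/729000
Step 7: max=4681620827/874800000, min=835709843/162000000, spread=421969187/2187000000
Step 8: max=139957168889/26244000000, min=25145627243/4860000000, spread=5213477221/32805000000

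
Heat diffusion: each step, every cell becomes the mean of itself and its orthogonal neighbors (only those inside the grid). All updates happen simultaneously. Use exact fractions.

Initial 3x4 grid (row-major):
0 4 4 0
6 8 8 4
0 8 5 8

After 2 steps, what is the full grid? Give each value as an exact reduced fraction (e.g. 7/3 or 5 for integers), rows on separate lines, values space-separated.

Answer: 65/18 68/15 247/60 35/9
183/40 507/100 577/100 287/60
161/36 719/120 719/120 215/36

Derivation:
After step 1:
  10/3 4 4 8/3
  7/2 34/5 29/5 5
  14/3 21/4 29/4 17/3
After step 2:
  65/18 68/15 247/60 35/9
  183/40 507/100 577/100 287/60
  161/36 719/120 719/120 215/36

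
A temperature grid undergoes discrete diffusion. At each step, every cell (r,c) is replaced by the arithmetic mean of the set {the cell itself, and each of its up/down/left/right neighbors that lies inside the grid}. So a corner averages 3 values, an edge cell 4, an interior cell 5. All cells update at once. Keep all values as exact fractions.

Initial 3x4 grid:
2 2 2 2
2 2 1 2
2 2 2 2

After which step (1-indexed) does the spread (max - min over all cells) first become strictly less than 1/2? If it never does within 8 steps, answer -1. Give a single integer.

Answer: 1

Derivation:
Step 1: max=2, min=7/4, spread=1/4
  -> spread < 1/2 first at step 1
Step 2: max=2, min=177/100, spread=23/100
Step 3: max=787/400, min=8789/4800, spread=131/960
Step 4: max=14009/7200, min=79849/43200, spread=841/8640
Step 5: max=2786627/1440000, min=32017949/17280000, spread=56863/691200
Step 6: max=24930457/12960000, min=289505659/155520000, spread=386393/6220800
Step 7: max=9947641187/5184000000, min=116022276869/62208000000, spread=26795339/497664000
Step 8: max=594993850333/311040000000, min=6981144285871/3732480000000, spread=254051069/5971968000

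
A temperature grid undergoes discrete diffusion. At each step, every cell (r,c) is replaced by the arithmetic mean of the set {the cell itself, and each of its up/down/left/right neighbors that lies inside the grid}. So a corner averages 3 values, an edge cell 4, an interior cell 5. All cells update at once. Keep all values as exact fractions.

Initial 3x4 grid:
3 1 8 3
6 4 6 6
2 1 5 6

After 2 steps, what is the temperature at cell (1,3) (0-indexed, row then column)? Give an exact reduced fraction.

Answer: 1343/240

Derivation:
Step 1: cell (1,3) = 21/4
Step 2: cell (1,3) = 1343/240
Full grid after step 2:
  133/36 463/120 599/120 185/36
  821/240 403/100 473/100 1343/240
  13/4 141/40 569/120 185/36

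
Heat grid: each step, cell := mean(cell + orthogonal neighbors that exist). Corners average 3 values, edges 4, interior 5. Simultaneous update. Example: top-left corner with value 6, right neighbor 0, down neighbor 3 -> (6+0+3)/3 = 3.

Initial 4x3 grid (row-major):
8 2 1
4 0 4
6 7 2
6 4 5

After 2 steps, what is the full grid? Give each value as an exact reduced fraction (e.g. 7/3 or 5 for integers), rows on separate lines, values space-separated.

Answer: 143/36 263/80 41/18
1099/240 81/25 719/240
1163/240 459/100 823/240
199/36 183/40 41/9

Derivation:
After step 1:
  14/3 11/4 7/3
  9/2 17/5 7/4
  23/4 19/5 9/2
  16/3 11/2 11/3
After step 2:
  143/36 263/80 41/18
  1099/240 81/25 719/240
  1163/240 459/100 823/240
  199/36 183/40 41/9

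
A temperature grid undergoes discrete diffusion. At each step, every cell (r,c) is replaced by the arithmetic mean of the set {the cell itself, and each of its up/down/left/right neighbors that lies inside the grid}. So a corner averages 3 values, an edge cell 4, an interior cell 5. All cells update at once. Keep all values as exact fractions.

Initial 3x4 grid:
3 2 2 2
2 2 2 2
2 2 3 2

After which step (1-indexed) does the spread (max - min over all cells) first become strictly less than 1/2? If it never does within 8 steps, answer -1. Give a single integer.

Step 1: max=7/3, min=2, spread=1/3
  -> spread < 1/2 first at step 1
Step 2: max=41/18, min=2, spread=5/18
Step 3: max=2371/1080, min=1499/720, spread=49/432
Step 4: max=283669/129600, min=45169/21600, spread=2531/25920
Step 5: max=112793089/51840000, min=457391/216000, spread=3019249/51840000
Step 6: max=112556711/51840000, min=41279051/19440000, spread=297509/6220800
Step 7: max=404404799209/186624000000, min=621885521/291600000, spread=6398065769/186624000000
Step 8: max=1212481464773/559872000000, min=24917378951/11664000000, spread=131578201/4478976000

Answer: 1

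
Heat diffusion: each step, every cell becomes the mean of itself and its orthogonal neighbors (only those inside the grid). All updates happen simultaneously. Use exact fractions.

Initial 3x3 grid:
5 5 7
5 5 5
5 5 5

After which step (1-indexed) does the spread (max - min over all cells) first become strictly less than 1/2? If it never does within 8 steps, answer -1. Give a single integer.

Answer: 3

Derivation:
Step 1: max=17/3, min=5, spread=2/3
Step 2: max=50/9, min=5, spread=5/9
Step 3: max=581/108, min=5, spread=41/108
  -> spread < 1/2 first at step 3
Step 4: max=34531/6480, min=911/180, spread=347/1296
Step 5: max=2050937/388800, min=9157/1800, spread=2921/15552
Step 6: max=122468539/23328000, min=1105483/216000, spread=24611/186624
Step 7: max=7317122033/1399680000, min=24956741/4860000, spread=207329/2239488
Step 8: max=437933952451/83980800000, min=1334801599/259200000, spread=1746635/26873856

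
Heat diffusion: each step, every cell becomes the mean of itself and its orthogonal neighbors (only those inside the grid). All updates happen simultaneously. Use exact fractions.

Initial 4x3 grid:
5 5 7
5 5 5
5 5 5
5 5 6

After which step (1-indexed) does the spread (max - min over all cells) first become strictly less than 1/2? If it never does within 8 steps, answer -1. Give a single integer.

Step 1: max=17/3, min=5, spread=2/3
Step 2: max=50/9, min=5, spread=5/9
Step 3: max=2333/432, min=1211/240, spread=383/1080
  -> spread < 1/2 first at step 3
Step 4: max=17333/3240, min=36643/7200, spread=16873/64800
Step 5: max=4123231/777600, min=2649259/518400, spread=59737/311040
Step 6: max=246194639/46656000, min=159428641/31104000, spread=2820671/18662400
Step 7: max=14713930921/2799360000, min=3197730713/622080000, spread=25931417/223948800
Step 8: max=880537042739/167961600000, min=576828140801/111974400000, spread=1223586523/13436928000

Answer: 3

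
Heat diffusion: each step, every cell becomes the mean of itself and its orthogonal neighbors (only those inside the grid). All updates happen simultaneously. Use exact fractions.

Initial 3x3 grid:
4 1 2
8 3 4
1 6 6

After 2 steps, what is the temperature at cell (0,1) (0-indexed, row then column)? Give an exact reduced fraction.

Answer: 407/120

Derivation:
Step 1: cell (0,1) = 5/2
Step 2: cell (0,1) = 407/120
Full grid after step 2:
  65/18 407/120 103/36
  133/30 373/100 949/240
  13/3 281/60 157/36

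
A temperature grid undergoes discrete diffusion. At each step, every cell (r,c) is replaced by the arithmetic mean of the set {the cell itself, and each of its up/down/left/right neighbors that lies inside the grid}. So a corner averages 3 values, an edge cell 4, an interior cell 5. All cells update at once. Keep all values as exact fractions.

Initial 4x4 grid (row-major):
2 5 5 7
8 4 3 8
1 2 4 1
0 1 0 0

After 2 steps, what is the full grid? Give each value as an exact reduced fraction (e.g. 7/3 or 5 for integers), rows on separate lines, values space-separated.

Answer: 17/4 23/5 307/60 197/36
159/40 387/100 419/100 73/15
287/120 123/50 137/50 31/12
25/18 19/15 13/12 29/18

Derivation:
After step 1:
  5 4 5 20/3
  15/4 22/5 24/5 19/4
  11/4 12/5 2 13/4
  2/3 3/4 5/4 1/3
After step 2:
  17/4 23/5 307/60 197/36
  159/40 387/100 419/100 73/15
  287/120 123/50 137/50 31/12
  25/18 19/15 13/12 29/18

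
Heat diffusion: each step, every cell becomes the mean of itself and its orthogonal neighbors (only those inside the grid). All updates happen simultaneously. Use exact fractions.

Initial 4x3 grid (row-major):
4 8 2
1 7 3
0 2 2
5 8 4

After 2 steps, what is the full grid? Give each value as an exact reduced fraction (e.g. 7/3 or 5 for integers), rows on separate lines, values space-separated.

After step 1:
  13/3 21/4 13/3
  3 21/5 7/2
  2 19/5 11/4
  13/3 19/4 14/3
After step 2:
  151/36 1087/240 157/36
  203/60 79/20 887/240
  197/60 7/2 883/240
  133/36 351/80 73/18

Answer: 151/36 1087/240 157/36
203/60 79/20 887/240
197/60 7/2 883/240
133/36 351/80 73/18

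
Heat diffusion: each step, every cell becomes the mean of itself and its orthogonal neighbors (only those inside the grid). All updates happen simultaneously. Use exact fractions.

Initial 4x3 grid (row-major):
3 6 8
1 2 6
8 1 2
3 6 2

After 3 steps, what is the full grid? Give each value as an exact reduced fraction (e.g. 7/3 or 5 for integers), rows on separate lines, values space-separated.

Answer: 4201/1080 845/192 2533/540
5467/1440 1539/400 6167/1440
5237/1440 15/4 5077/1440
8623/2160 283/80 7613/2160

Derivation:
After step 1:
  10/3 19/4 20/3
  7/2 16/5 9/2
  13/4 19/5 11/4
  17/3 3 10/3
After step 2:
  139/36 359/80 191/36
  797/240 79/20 1027/240
  973/240 16/5 863/240
  143/36 79/20 109/36
After step 3:
  4201/1080 845/192 2533/540
  5467/1440 1539/400 6167/1440
  5237/1440 15/4 5077/1440
  8623/2160 283/80 7613/2160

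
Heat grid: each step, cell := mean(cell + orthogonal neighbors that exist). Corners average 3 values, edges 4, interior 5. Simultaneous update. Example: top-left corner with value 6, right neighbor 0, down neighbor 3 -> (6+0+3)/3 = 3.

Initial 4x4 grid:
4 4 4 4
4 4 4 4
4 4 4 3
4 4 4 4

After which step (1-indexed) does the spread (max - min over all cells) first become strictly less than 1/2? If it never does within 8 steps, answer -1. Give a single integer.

Answer: 1

Derivation:
Step 1: max=4, min=11/3, spread=1/3
  -> spread < 1/2 first at step 1
Step 2: max=4, min=449/120, spread=31/120
Step 3: max=4, min=4109/1080, spread=211/1080
Step 4: max=4, min=415157/108000, spread=16843/108000
Step 5: max=35921/9000, min=3749357/972000, spread=130111/972000
Step 6: max=2152841/540000, min=112997633/29160000, spread=3255781/29160000
Step 7: max=2148893/540000, min=3398846309/874800000, spread=82360351/874800000
Step 8: max=386293559/97200000, min=102224683109/26244000000, spread=2074577821/26244000000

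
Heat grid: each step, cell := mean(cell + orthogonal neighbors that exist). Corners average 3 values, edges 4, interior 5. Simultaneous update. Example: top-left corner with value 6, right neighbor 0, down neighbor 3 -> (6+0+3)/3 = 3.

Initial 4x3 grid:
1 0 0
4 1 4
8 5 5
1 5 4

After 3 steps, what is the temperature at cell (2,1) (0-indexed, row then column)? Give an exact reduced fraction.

Answer: 23813/6000

Derivation:
Step 1: cell (2,1) = 24/5
Step 2: cell (2,1) = 407/100
Step 3: cell (2,1) = 23813/6000
Full grid after step 3:
  2369/1080 4637/2400 2089/1080
  10973/3600 2873/1000 628/225
  14273/3600 23813/6000 3437/900
  9463/2160 61747/14400 9283/2160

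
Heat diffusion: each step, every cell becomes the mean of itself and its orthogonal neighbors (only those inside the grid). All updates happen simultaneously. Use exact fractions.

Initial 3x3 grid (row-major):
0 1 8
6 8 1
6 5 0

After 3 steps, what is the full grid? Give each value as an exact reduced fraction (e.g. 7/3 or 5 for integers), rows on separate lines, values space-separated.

After step 1:
  7/3 17/4 10/3
  5 21/5 17/4
  17/3 19/4 2
After step 2:
  139/36 847/240 71/18
  43/10 449/100 827/240
  185/36 997/240 11/3
After step 3:
  8417/2160 56969/14400 3931/1080
  1779/400 23903/6000 55969/14400
  9787/2160 62819/14400 169/45

Answer: 8417/2160 56969/14400 3931/1080
1779/400 23903/6000 55969/14400
9787/2160 62819/14400 169/45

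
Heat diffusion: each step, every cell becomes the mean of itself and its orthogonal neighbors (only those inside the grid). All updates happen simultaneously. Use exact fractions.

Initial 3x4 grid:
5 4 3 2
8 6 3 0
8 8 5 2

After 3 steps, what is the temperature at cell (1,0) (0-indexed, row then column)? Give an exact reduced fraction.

Step 1: cell (1,0) = 27/4
Step 2: cell (1,0) = 1573/240
Step 3: cell (1,0) = 89279/14400
Full grid after step 3:
  12193/2160 8533/1800 12341/3600 5449/2160
  89279/14400 16013/3000 3761/1000 4391/1600
  1199/180 4623/800 30707/7200 1691/540

Answer: 89279/14400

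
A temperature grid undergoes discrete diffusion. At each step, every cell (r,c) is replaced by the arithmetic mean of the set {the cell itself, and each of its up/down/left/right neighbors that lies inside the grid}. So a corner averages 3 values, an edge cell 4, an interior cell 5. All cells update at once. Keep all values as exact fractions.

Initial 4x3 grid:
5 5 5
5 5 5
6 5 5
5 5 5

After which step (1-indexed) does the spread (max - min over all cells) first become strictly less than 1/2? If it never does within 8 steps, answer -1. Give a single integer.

Answer: 1

Derivation:
Step 1: max=16/3, min=5, spread=1/3
  -> spread < 1/2 first at step 1
Step 2: max=631/120, min=5, spread=31/120
Step 3: max=5611/1080, min=5, spread=211/1080
Step 4: max=556897/108000, min=9047/1800, spread=14077/108000
Step 5: max=5000407/972000, min=543683/108000, spread=5363/48600
Step 6: max=149540809/29160000, min=302869/60000, spread=93859/1166400
Step 7: max=8958274481/1749600000, min=491336467/97200000, spread=4568723/69984000
Step 8: max=536660435629/104976000000, min=14761618889/2916000000, spread=8387449/167961600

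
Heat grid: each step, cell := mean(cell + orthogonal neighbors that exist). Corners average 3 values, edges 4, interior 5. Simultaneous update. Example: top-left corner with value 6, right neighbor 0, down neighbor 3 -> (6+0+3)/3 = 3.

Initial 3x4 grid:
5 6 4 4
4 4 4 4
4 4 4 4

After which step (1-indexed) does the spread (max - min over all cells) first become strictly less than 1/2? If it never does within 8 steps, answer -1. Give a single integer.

Step 1: max=5, min=4, spread=1
Step 2: max=14/3, min=4, spread=2/3
Step 3: max=1649/360, min=4, spread=209/360
Step 4: max=193271/43200, min=3647/900, spread=3643/8640
  -> spread < 1/2 first at step 4
Step 5: max=11465419/2592000, min=440551/108000, spread=178439/518400
Step 6: max=680648981/155520000, min=2961841/720000, spread=1635653/6220800
Step 7: max=40569376279/9331200000, min=804155023/194400000, spread=78797407/373248000
Step 8: max=2420592951461/559872000000, min=24248376941/5832000000, spread=741990121/4478976000

Answer: 4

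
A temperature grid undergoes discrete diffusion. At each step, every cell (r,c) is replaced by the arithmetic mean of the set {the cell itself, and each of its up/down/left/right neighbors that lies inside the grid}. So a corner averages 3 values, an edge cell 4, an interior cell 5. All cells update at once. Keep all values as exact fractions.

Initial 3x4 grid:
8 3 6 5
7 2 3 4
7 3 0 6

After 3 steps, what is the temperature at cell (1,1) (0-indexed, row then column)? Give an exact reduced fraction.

Step 1: cell (1,1) = 18/5
Step 2: cell (1,1) = 407/100
Step 3: cell (1,1) = 6457/1500
Full grid after step 3:
  311/60 2783/600 2573/600 307/72
  17873/3600 6457/1500 11419/3000 28481/7200
  631/135 14273/3600 12763/3600 767/216

Answer: 6457/1500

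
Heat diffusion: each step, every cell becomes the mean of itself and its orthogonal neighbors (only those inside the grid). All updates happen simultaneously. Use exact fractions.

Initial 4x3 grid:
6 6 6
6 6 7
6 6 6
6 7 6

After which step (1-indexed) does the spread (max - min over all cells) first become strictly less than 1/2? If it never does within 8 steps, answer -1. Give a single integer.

Step 1: max=19/3, min=6, spread=1/3
  -> spread < 1/2 first at step 1
Step 2: max=1507/240, min=6, spread=67/240
Step 3: max=13547/2160, min=1091/180, spread=91/432
Step 4: max=809923/129600, min=32857/5400, spread=4271/25920
Step 5: max=48484997/7776000, min=73289/12000, spread=39749/311040
Step 6: max=2903258023/466560000, min=14876419/2430000, spread=1879423/18662400
Step 7: max=173919511157/27993600000, min=3577079959/583200000, spread=3551477/44789760
Step 8: max=10422051076063/1679616000000, min=17910151213/2916000000, spread=846431819/13436928000

Answer: 1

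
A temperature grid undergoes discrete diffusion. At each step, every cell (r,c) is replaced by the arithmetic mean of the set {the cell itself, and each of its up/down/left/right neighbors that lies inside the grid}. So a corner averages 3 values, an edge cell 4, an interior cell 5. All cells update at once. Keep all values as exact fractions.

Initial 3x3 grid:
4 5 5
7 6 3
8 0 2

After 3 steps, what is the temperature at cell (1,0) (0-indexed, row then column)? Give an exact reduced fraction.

Step 1: cell (1,0) = 25/4
Step 2: cell (1,0) = 1247/240
Step 3: cell (1,0) = 73789/14400
Full grid after step 3:
  11117/2160 17441/3600 572/135
  73789/14400 26243/6000 1193/300
  3359/720 15041/3600 472/135

Answer: 73789/14400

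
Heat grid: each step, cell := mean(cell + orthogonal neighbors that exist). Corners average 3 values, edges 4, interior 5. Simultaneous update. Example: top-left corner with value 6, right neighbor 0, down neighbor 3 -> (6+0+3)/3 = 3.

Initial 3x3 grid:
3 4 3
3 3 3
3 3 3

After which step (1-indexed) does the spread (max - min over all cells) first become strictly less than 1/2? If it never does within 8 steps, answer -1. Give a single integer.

Step 1: max=10/3, min=3, spread=1/3
  -> spread < 1/2 first at step 1
Step 2: max=787/240, min=3, spread=67/240
Step 3: max=6917/2160, min=607/200, spread=1807/10800
Step 4: max=2749963/864000, min=16561/5400, spread=33401/288000
Step 5: max=24557933/7776000, min=1663391/540000, spread=3025513/38880000
Step 6: max=9796126867/3110400000, min=89155949/28800000, spread=53531/995328
Step 7: max=585904925849/186624000000, min=24119116051/7776000000, spread=450953/11943936
Step 8: max=35101223560603/11197440000000, min=2900368610519/933120000000, spread=3799043/143327232

Answer: 1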